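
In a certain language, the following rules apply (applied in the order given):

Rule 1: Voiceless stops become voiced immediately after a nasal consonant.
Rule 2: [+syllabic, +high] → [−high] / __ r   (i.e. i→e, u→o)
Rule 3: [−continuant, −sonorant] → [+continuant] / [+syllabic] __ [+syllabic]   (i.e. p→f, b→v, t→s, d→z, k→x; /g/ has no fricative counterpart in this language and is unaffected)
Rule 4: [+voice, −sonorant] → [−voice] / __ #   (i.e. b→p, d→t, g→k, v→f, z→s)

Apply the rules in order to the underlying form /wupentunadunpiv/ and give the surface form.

wufendunazunbif

Rule 1 (post-nasal voicing): /t/ is a voiceless stop immediately after the nasal /n/, so it voices to [d]. /p/ is a voiceless stop immediately after the nasal /n/, so it voices to [b]. /wupentunadunpiv/ → wupendunadunbiv.
Rule 2 (pre-rhotic lowering): no segment meets the environment; /wupendunadunbiv/ is unchanged.
Rule 3 (intervocalic spirantization): /p/ is a stop between vowels /u/ and /e/, so it spirantizes to the fricative [f]. /d/ is a stop between vowels /a/ and /u/, so it spirantizes to the fricative [z]. /wupendunadunbiv/ → wufendunazunbiv.
Rule 4 (final devoicing): /v/ is a voiced obstruent in word-final position, so it devoices to [f]. /wufendunazunbiv/ → wufendunazunbif.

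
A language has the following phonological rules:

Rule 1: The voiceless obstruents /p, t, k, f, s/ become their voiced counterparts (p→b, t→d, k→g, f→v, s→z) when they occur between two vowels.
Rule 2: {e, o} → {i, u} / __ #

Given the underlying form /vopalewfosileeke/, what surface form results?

Rule 1 (intervocalic voicing): /p/ is a voiceless obstruent between vowels /o/ and /a/, so it voices to [b]. /s/ is a voiceless obstruent between vowels /o/ and /i/, so it voices to [z]. /k/ is a voiceless obstruent between vowels /e/ and /e/, so it voices to [g]. /vopalewfosileeke/ → vobalewfozileege.
Rule 2 (final vowel raising): /e/ is a mid vowel in word-final position, so it raises to [i]. /vobalewfozileege/ → vobalewfozileegi.

vobalewfozileegi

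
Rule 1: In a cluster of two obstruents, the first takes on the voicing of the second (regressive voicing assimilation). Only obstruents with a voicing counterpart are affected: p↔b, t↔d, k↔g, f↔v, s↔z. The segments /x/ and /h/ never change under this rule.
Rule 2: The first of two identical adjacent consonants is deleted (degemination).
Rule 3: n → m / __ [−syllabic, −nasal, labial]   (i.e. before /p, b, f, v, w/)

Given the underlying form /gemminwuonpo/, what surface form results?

gemimwuompo

Rule 1 (regressive voicing assimilation): no segment meets the environment; /gemminwuonpo/ is unchanged.
Rule 2 (degemination): /mm/ is a geminate; the first /m/ deletes. /gemminwuonpo/ → geminwuonpo.
Rule 3 (nasal place assimilation): /n/ precedes the labial consonant /w/, so it assimilates in place to [m]. /n/ precedes the labial consonant /p/, so it assimilates in place to [m]. /geminwuonpo/ → gemimwuompo.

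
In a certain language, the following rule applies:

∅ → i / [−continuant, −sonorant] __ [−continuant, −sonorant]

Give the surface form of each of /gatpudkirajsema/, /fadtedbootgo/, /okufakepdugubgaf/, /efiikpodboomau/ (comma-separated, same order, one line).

gatipudikirajsema, faditedibootigo, okufakepidugubigaf, efiikipodiboomau

/gatpudkirajsema/: /t/ and /p/ form a stop–stop cluster, so [i] is inserted between them. /d/ and /k/ form a stop–stop cluster, so [i] is inserted between them. → [gatipudikirajsema].
/fadtedbootgo/: /d/ and /t/ form a stop–stop cluster, so [i] is inserted between them. /d/ and /b/ form a stop–stop cluster, so [i] is inserted between them. /t/ and /g/ form a stop–stop cluster, so [i] is inserted between them. → [faditedibootigo].
/okufakepdugubgaf/: /p/ and /d/ form a stop–stop cluster, so [i] is inserted between them. /b/ and /g/ form a stop–stop cluster, so [i] is inserted between them. → [okufakepidugubigaf].
/efiikpodboomau/: /k/ and /p/ form a stop–stop cluster, so [i] is inserted between them. /d/ and /b/ form a stop–stop cluster, so [i] is inserted between them. → [efiikipodiboomau].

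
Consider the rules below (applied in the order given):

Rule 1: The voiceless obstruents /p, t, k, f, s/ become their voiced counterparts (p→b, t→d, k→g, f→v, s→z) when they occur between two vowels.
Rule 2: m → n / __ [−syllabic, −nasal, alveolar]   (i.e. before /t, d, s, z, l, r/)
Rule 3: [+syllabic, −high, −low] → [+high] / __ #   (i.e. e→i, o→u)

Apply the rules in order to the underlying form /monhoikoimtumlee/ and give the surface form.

monhoigointunlei

Rule 1 (intervocalic voicing): /k/ is a voiceless obstruent between vowels /i/ and /o/, so it voices to [g]. /monhoikoimtumlee/ → monhoigoimtumlee.
Rule 2 (nasal place assimilation): /m/ precedes the alveolar consonant /t/, so it assimilates in place to [n]. /m/ precedes the alveolar consonant /l/, so it assimilates in place to [n]. /monhoigoimtumlee/ → monhoigointunlee.
Rule 3 (final vowel raising): /e/ is a mid vowel in word-final position, so it raises to [i]. /monhoigointunlee/ → monhoigointunlei.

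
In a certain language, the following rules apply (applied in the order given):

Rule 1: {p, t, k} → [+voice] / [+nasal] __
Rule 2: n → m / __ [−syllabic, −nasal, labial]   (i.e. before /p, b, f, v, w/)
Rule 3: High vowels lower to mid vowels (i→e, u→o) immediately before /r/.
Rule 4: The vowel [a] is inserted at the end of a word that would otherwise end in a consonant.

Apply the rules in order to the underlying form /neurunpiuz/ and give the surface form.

Rule 1 (post-nasal voicing): /p/ is a voiceless stop immediately after the nasal /n/, so it voices to [b]. /neurunpiuz/ → neurunbiuz.
Rule 2 (nasal place assimilation): /n/ precedes the labial consonant /b/, so it assimilates in place to [m]. /neurunbiuz/ → neurumbiuz.
Rule 3 (pre-rhotic lowering): /u/ is a high vowel immediately before /r/, so it lowers to [o]. /neurumbiuz/ → neorumbiuz.
Rule 4 (final a-epenthesis): the form ends in the consonant /z/, so [a] is inserted word-finally. /neorumbiuz/ → neorumbiuza.

neorumbiuza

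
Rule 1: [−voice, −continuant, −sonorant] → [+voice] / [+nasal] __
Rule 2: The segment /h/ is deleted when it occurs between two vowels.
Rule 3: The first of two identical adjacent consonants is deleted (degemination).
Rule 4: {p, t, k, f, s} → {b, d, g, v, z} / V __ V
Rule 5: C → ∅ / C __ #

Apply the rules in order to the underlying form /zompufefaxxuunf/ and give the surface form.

Rule 1 (post-nasal voicing): /p/ is a voiceless stop immediately after the nasal /m/, so it voices to [b]. /zompufefaxxuunf/ → zombufefaxxuunf.
Rule 2 (intervocalic h-deletion): no segment meets the environment; /zombufefaxxuunf/ is unchanged.
Rule 3 (degemination): /xx/ is a geminate; the first /x/ deletes. /zombufefaxxuunf/ → zombufefaxuunf.
Rule 4 (intervocalic voicing): /f/ is a voiceless obstruent between vowels /u/ and /e/, so it voices to [v]. /f/ is a voiceless obstruent between vowels /e/ and /a/, so it voices to [v]. /zombufefaxuunf/ → zombuvevaxuunf.
Rule 5 (final cluster simplification): /f/ is the second consonant of a word-final cluster /nf/, so it deletes. /zombuvevaxuunf/ → zombuvevaxuun.

zombuvevaxuun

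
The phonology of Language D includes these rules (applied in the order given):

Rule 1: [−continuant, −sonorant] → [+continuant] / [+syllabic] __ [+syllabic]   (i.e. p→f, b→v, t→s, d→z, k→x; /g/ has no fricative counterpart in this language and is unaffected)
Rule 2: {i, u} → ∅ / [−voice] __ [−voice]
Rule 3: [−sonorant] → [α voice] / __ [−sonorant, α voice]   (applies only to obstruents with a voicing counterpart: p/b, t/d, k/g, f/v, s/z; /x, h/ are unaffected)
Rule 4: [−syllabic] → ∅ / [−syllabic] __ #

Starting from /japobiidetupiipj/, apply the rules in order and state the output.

Rule 1 (intervocalic spirantization): /p/ is a stop between vowels /a/ and /o/, so it spirantizes to the fricative [f]. /b/ is a stop between vowels /o/ and /i/, so it spirantizes to the fricative [v]. /d/ is a stop between vowels /i/ and /e/, so it spirantizes to the fricative [z]. /t/ is a stop between vowels /e/ and /u/, so it spirantizes to the fricative [s]. /p/ is a stop between vowels /u/ and /i/, so it spirantizes to the fricative [f]. /japobiidetupiipj/ → jafoviizesufiipj.
Rule 2 (high vowel syncope): /u/ is a high vowel flanked by voiceless consonants /s/ and /f/, so it deletes. /jafoviizesufiipj/ → jafoviizesfiipj.
Rule 3 (regressive voicing assimilation): no segment meets the environment; /jafoviizesfiipj/ is unchanged.
Rule 4 (final cluster simplification): /j/ is the second consonant of a word-final cluster /pj/, so it deletes. /jafoviizesfiipj/ → jafoviizesfiip.

jafoviizesfiip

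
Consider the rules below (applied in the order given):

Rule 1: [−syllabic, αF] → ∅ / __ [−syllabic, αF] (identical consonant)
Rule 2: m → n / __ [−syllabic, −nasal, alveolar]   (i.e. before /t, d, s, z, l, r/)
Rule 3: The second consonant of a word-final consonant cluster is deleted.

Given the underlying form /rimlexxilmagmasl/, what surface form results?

rinlexilmagmas

Rule 1 (degemination): /xx/ is a geminate; the first /x/ deletes. /rimlexxilmagmasl/ → rimlexilmagmasl.
Rule 2 (nasal place assimilation): /m/ precedes the alveolar consonant /l/, so it assimilates in place to [n]. /rimlexilmagmasl/ → rinlexilmagmasl.
Rule 3 (final cluster simplification): /l/ is the second consonant of a word-final cluster /sl/, so it deletes. /rinlexilmagmasl/ → rinlexilmagmas.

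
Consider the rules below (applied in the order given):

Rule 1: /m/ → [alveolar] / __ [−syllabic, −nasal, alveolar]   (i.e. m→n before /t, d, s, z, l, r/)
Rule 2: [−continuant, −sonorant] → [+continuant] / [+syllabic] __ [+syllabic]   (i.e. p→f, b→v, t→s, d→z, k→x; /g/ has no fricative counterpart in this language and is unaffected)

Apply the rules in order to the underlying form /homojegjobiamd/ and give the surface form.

Rule 1 (nasal place assimilation): /m/ precedes the alveolar consonant /d/, so it assimilates in place to [n]. /homojegjobiamd/ → homojegjobiand.
Rule 2 (intervocalic spirantization): /b/ is a stop between vowels /o/ and /i/, so it spirantizes to the fricative [v]. /homojegjobiand/ → homojegjoviand.

homojegjoviand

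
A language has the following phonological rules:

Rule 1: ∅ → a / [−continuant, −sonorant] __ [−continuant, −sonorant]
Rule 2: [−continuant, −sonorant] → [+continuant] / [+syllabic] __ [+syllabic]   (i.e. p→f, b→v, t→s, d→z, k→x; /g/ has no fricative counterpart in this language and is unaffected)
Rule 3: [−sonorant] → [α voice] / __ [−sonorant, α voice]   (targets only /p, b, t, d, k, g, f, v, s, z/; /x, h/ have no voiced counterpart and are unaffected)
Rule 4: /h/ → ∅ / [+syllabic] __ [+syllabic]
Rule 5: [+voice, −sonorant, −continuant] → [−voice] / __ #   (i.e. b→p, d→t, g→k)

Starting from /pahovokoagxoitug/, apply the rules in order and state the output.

Rule 1 (stop-cluster a-epenthesis): no segment meets the environment; /pahovokoagxoitug/ is unchanged.
Rule 2 (intervocalic spirantization): /k/ is a stop between vowels /o/ and /o/, so it spirantizes to the fricative [x]. /t/ is a stop between vowels /i/ and /u/, so it spirantizes to the fricative [s]. /pahovokoagxoitug/ → pahovoxoagxoisug.
Rule 3 (regressive voicing assimilation): /g/ precedes the voiceless obstruent /x/, so it devoices to [k] by assimilation. /pahovoxoagxoisug/ → pahovoxoakxoisug.
Rule 4 (intervocalic h-deletion): /h/ occurs between vowels /a/ and /o/, so it deletes. /pahovoxoakxoisug/ → paovoxoakxoisug.
Rule 5 (final devoicing): /g/ is a voiced stop in word-final position, so it devoices to [k]. /paovoxoakxoisug/ → paovoxoakxoisuk.

paovoxoakxoisuk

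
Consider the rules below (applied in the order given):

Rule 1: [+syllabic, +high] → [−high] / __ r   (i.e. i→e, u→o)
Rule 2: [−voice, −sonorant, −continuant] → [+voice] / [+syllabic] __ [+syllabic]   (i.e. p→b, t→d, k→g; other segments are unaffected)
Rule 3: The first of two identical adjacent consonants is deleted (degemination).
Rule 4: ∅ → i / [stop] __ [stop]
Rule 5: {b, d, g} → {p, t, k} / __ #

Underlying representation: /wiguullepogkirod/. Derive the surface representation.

Rule 1 (pre-rhotic lowering): /i/ is a high vowel immediately before /r/, so it lowers to [e]. /wiguullepogkirod/ → wiguullepogkerod.
Rule 2 (intervocalic voicing): /p/ is a voiceless stop between vowels /e/ and /o/, so it voices to [b]. /wiguullepogkerod/ → wiguullebogkerod.
Rule 3 (degemination): /ll/ is a geminate; the first /l/ deletes. /wiguullebogkerod/ → wiguulebogkerod.
Rule 4 (stop-cluster i-epenthesis): /g/ and /k/ form a stop–stop cluster, so [i] is inserted between them. /wiguulebogkerod/ → wiguulebogikerod.
Rule 5 (final devoicing): /d/ is a voiced stop in word-final position, so it devoices to [t]. /wiguulebogikerod/ → wiguulebogikerot.

wiguulebogikerot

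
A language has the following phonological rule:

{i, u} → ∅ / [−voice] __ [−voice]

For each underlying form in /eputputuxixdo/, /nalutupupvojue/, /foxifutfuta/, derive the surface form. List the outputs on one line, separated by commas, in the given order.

/eputputuxixdo/: /u/ is a high vowel flanked by voiceless consonants /p/ and /t/, so it deletes. /u/ is a high vowel flanked by voiceless consonants /p/ and /t/, so it deletes. /u/ is a high vowel flanked by voiceless consonants /t/ and /x/, so it deletes. /i/ is a high vowel flanked by voiceless consonants /x/ and /x/, so it deletes. → [eptptxxdo].
/nalutupupvojue/: /u/ is a high vowel flanked by voiceless consonants /t/ and /p/, so it deletes. /u/ is a high vowel flanked by voiceless consonants /p/ and /p/, so it deletes. → [nalutppvojue].
/foxifutfuta/: /i/ is a high vowel flanked by voiceless consonants /x/ and /f/, so it deletes. /u/ is a high vowel flanked by voiceless consonants /f/ and /t/, so it deletes. /u/ is a high vowel flanked by voiceless consonants /f/ and /t/, so it deletes. → [foxftfta].

eptptxxdo, nalutppvojue, foxftfta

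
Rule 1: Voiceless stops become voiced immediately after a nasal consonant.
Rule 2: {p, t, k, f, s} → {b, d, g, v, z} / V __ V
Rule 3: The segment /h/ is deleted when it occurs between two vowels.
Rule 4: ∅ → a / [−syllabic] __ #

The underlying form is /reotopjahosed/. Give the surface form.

Rule 1 (post-nasal voicing): no segment meets the environment; /reotopjahosed/ is unchanged.
Rule 2 (intervocalic voicing): /t/ is a voiceless obstruent between vowels /o/ and /o/, so it voices to [d]. /s/ is a voiceless obstruent between vowels /o/ and /e/, so it voices to [z]. /reotopjahosed/ → reodopjahozed.
Rule 3 (intervocalic h-deletion): /h/ occurs between vowels /a/ and /o/, so it deletes. /reodopjahozed/ → reodopjaozed.
Rule 4 (final a-epenthesis): the form ends in the consonant /d/, so [a] is inserted word-finally. /reodopjaozed/ → reodopjaozeda.

reodopjaozeda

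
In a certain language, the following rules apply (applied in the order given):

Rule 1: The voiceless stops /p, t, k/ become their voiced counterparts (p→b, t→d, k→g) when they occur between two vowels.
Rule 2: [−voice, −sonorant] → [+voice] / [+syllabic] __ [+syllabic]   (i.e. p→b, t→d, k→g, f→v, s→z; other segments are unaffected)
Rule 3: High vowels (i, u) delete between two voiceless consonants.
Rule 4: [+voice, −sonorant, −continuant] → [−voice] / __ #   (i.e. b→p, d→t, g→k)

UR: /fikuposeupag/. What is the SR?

Rule 1 (intervocalic voicing): /k/ is a voiceless stop between vowels /i/ and /u/, so it voices to [g]. /p/ is a voiceless stop between vowels /u/ and /o/, so it voices to [b]. /p/ is a voiceless stop between vowels /u/ and /a/, so it voices to [b]. /fikuposeupag/ → figuboseubag.
Rule 2 (intervocalic voicing): /s/ is a voiceless obstruent between vowels /o/ and /e/, so it voices to [z]. /figuboseubag/ → figubozeubag.
Rule 3 (high vowel syncope): no segment meets the environment; /figubozeubag/ is unchanged.
Rule 4 (final devoicing): /g/ is a voiced stop in word-final position, so it devoices to [k]. /figubozeubag/ → figubozeubak.

figubozeubak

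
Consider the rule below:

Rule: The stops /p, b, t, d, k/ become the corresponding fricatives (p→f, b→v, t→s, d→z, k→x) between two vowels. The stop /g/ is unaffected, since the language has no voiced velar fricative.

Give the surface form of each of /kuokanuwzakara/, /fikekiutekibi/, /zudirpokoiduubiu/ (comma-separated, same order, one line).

kuoxanuwzaxara, fixexiusexivi, zuzirpoxoizuuviu

/kuokanuwzakara/: /k/ is a stop between vowels /o/ and /a/, so it spirantizes to the fricative [x]. /k/ is a stop between vowels /a/ and /a/, so it spirantizes to the fricative [x]. → [kuoxanuwzaxara].
/fikekiutekibi/: /k/ is a stop between vowels /i/ and /e/, so it spirantizes to the fricative [x]. /k/ is a stop between vowels /e/ and /i/, so it spirantizes to the fricative [x]. /t/ is a stop between vowels /u/ and /e/, so it spirantizes to the fricative [s]. /k/ is a stop between vowels /e/ and /i/, so it spirantizes to the fricative [x]. /b/ is a stop between vowels /i/ and /i/, so it spirantizes to the fricative [v]. → [fixexiusexivi].
/zudirpokoiduubiu/: /d/ is a stop between vowels /u/ and /i/, so it spirantizes to the fricative [z]. /k/ is a stop between vowels /o/ and /o/, so it spirantizes to the fricative [x]. /d/ is a stop between vowels /i/ and /u/, so it spirantizes to the fricative [z]. /b/ is a stop between vowels /u/ and /i/, so it spirantizes to the fricative [v]. → [zuzirpoxoizuuviu].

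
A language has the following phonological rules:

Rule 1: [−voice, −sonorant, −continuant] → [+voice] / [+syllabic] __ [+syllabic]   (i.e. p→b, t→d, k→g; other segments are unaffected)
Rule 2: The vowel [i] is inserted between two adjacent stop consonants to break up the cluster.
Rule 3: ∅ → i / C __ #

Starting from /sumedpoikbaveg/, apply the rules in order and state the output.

Rule 1 (intervocalic voicing): no segment meets the environment; /sumedpoikbaveg/ is unchanged.
Rule 2 (stop-cluster i-epenthesis): /d/ and /p/ form a stop–stop cluster, so [i] is inserted between them. /k/ and /b/ form a stop–stop cluster, so [i] is inserted between them. /sumedpoikbaveg/ → sumedipoikibaveg.
Rule 3 (final i-epenthesis): the form ends in the consonant /g/, so [i] is inserted word-finally. /sumedipoikibaveg/ → sumedipoikibavegi.

sumedipoikibavegi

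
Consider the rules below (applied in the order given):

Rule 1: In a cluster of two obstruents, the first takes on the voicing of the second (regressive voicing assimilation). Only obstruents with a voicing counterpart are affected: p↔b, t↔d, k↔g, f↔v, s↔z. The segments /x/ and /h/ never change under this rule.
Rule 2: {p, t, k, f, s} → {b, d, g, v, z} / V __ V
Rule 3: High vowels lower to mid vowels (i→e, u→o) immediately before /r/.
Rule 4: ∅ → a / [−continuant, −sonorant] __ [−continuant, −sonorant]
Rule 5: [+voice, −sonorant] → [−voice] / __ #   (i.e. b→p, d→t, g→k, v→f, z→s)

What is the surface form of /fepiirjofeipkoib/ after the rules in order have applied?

Rule 1 (regressive voicing assimilation): no segment meets the environment; /fepiirjofeipkoib/ is unchanged.
Rule 2 (intervocalic voicing): /p/ is a voiceless obstruent between vowels /e/ and /i/, so it voices to [b]. /f/ is a voiceless obstruent between vowels /o/ and /e/, so it voices to [v]. /fepiirjofeipkoib/ → febiirjoveipkoib.
Rule 3 (pre-rhotic lowering): /i/ is a high vowel immediately before /r/, so it lowers to [e]. /febiirjoveipkoib/ → febierjoveipkoib.
Rule 4 (stop-cluster a-epenthesis): /p/ and /k/ form a stop–stop cluster, so [a] is inserted between them. /febierjoveipkoib/ → febierjoveipakoib.
Rule 5 (final devoicing): /b/ is a voiced obstruent in word-final position, so it devoices to [p]. /febierjoveipakoib/ → febierjoveipakoip.

febierjoveipakoip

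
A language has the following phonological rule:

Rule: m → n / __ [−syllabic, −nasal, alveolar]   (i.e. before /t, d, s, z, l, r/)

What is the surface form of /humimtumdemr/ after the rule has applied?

Scanning /humimtumdemr/: /m/ at position 3 is not in the conditioning environment; /m/ precedes the alveolar consonant /t/, so it assimilates in place to [n]; /m/ precedes the alveolar consonant /d/, so it assimilates in place to [n]; /m/ precedes the alveolar consonant /r/, so it assimilates in place to [n].
Result: [humintundenr].

humintundenr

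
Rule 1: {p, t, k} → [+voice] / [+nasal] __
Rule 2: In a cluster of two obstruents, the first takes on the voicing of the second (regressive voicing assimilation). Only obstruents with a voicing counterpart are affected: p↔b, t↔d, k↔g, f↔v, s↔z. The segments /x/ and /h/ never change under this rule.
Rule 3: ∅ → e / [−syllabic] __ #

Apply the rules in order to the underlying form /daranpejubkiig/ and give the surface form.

daranbejupkiige

Rule 1 (post-nasal voicing): /p/ is a voiceless stop immediately after the nasal /n/, so it voices to [b]. /daranpejubkiig/ → daranbejubkiig.
Rule 2 (regressive voicing assimilation): /b/ precedes the voiceless obstruent /k/, so it devoices to [p] by assimilation. /daranbejubkiig/ → daranbejupkiig.
Rule 3 (final e-epenthesis): the form ends in the consonant /g/, so [e] is inserted word-finally. /daranbejupkiig/ → daranbejupkiige.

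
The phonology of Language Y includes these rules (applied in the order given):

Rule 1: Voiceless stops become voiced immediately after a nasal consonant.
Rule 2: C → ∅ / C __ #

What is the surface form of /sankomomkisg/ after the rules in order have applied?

sangomomgis

Rule 1 (post-nasal voicing): /k/ is a voiceless stop immediately after the nasal /n/, so it voices to [g]. /k/ is a voiceless stop immediately after the nasal /m/, so it voices to [g]. /sankomomkisg/ → sangomomgisg.
Rule 2 (final cluster simplification): /g/ is the second consonant of a word-final cluster /sg/, so it deletes. /sangomomgisg/ → sangomomgis.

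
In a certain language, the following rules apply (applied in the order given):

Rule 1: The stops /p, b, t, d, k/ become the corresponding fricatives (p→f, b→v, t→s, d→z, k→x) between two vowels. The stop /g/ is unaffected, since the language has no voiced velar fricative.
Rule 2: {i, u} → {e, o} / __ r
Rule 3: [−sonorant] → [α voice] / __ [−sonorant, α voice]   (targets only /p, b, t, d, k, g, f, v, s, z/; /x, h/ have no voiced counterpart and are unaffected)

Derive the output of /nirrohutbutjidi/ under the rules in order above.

Rule 1 (intervocalic spirantization): /d/ is a stop between vowels /i/ and /i/, so it spirantizes to the fricative [z]. /nirrohutbutjidi/ → nirrohutbutjizi.
Rule 2 (pre-rhotic lowering): /i/ is a high vowel immediately before /r/, so it lowers to [e]. /nirrohutbutjizi/ → nerrohutbutjizi.
Rule 3 (regressive voicing assimilation): /t/ precedes the voiced obstruent /b/, so it voices to [d] by assimilation. /nerrohutbutjizi/ → nerrohudbutjizi.

nerrohudbutjizi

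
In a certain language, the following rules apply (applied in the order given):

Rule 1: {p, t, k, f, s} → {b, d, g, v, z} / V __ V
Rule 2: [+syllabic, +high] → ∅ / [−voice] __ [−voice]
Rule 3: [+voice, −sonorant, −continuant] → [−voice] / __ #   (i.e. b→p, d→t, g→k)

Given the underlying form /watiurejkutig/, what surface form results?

Rule 1 (intervocalic voicing): /t/ is a voiceless obstruent between vowels /a/ and /i/, so it voices to [d]. /t/ is a voiceless obstruent between vowels /u/ and /i/, so it voices to [d]. /watiurejkutig/ → wadiurejkudig.
Rule 2 (high vowel syncope): no segment meets the environment; /wadiurejkudig/ is unchanged.
Rule 3 (final devoicing): /g/ is a voiced stop in word-final position, so it devoices to [k]. /wadiurejkudig/ → wadiurejkudik.

wadiurejkudik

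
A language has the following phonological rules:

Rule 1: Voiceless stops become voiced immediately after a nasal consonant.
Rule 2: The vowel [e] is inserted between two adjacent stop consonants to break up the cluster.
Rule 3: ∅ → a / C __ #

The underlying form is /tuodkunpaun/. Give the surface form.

Rule 1 (post-nasal voicing): /p/ is a voiceless stop immediately after the nasal /n/, so it voices to [b]. /tuodkunpaun/ → tuodkunbaun.
Rule 2 (stop-cluster e-epenthesis): /d/ and /k/ form a stop–stop cluster, so [e] is inserted between them. /tuodkunbaun/ → tuodekunbaun.
Rule 3 (final a-epenthesis): the form ends in the consonant /n/, so [a] is inserted word-finally. /tuodekunbaun/ → tuodekunbauna.

tuodekunbauna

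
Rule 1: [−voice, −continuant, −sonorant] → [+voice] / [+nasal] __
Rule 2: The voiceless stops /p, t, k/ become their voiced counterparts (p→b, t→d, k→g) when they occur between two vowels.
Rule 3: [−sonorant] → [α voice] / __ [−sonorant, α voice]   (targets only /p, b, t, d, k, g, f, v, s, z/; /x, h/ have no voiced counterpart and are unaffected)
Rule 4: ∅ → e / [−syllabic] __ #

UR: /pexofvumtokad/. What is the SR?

Rule 1 (post-nasal voicing): /t/ is a voiceless stop immediately after the nasal /m/, so it voices to [d]. /pexofvumtokad/ → pexofvumdokad.
Rule 2 (intervocalic voicing): /k/ is a voiceless stop between vowels /o/ and /a/, so it voices to [g]. /pexofvumdokad/ → pexofvumdogad.
Rule 3 (regressive voicing assimilation): /f/ precedes the voiced obstruent /v/, so it voices to [v] by assimilation. /pexofvumdogad/ → pexovvumdogad.
Rule 4 (final e-epenthesis): the form ends in the consonant /d/, so [e] is inserted word-finally. /pexovvumdogad/ → pexovvumdogade.

pexovvumdogade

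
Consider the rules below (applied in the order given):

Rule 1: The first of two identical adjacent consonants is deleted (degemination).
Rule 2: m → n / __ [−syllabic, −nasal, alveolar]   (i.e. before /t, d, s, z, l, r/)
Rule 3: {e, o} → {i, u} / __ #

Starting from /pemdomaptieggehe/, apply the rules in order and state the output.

Rule 1 (degemination): /gg/ is a geminate; the first /g/ deletes. /pemdomaptieggehe/ → pemdomaptiegehe.
Rule 2 (nasal place assimilation): /m/ precedes the alveolar consonant /d/, so it assimilates in place to [n]. /pemdomaptiegehe/ → pendomaptiegehe.
Rule 3 (final vowel raising): /e/ is a mid vowel in word-final position, so it raises to [i]. /pendomaptiegehe/ → pendomaptiegehi.

pendomaptiegehi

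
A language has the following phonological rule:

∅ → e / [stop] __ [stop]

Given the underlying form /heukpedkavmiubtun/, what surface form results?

heukepedekavmiubetun

/k/ and /p/ form a stop–stop cluster, so [e] is inserted between them.
/d/ and /k/ form a stop–stop cluster, so [e] is inserted between them.
/b/ and /t/ form a stop–stop cluster, so [e] is inserted between them.
Surface form: [heukepedekavmiubetun].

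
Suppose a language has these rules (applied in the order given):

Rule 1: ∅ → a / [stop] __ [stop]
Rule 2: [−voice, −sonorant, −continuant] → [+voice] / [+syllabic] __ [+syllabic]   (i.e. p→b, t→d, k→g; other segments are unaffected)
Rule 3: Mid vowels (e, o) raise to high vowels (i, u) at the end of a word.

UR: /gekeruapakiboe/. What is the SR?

gegeruabagiboi

Rule 1 (stop-cluster a-epenthesis): no segment meets the environment; /gekeruapakiboe/ is unchanged.
Rule 2 (intervocalic voicing): /k/ is a voiceless stop between vowels /e/ and /e/, so it voices to [g]. /p/ is a voiceless stop between vowels /a/ and /a/, so it voices to [b]. /k/ is a voiceless stop between vowels /a/ and /i/, so it voices to [g]. /gekeruapakiboe/ → gegeruabagiboe.
Rule 3 (final vowel raising): /e/ is a mid vowel in word-final position, so it raises to [i]. /gegeruabagiboe/ → gegeruabagiboi.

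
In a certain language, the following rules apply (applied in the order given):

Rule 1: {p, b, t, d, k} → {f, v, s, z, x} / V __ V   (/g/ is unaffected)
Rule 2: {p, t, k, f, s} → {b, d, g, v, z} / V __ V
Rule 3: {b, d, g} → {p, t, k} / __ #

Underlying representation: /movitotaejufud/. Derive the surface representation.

movizozaejuvut

Rule 1 (intervocalic spirantization): /t/ is a stop between vowels /i/ and /o/, so it spirantizes to the fricative [s]. /t/ is a stop between vowels /o/ and /a/, so it spirantizes to the fricative [s]. /movitotaejufud/ → movisosaejufud.
Rule 2 (intervocalic voicing): /s/ is a voiceless obstruent between vowels /i/ and /o/, so it voices to [z]. /s/ is a voiceless obstruent between vowels /o/ and /a/, so it voices to [z]. /f/ is a voiceless obstruent between vowels /u/ and /u/, so it voices to [v]. /movisosaejufud/ → movizozaejuvud.
Rule 3 (final devoicing): /d/ is a voiced stop in word-final position, so it devoices to [t]. /movizozaejuvud/ → movizozaejuvut.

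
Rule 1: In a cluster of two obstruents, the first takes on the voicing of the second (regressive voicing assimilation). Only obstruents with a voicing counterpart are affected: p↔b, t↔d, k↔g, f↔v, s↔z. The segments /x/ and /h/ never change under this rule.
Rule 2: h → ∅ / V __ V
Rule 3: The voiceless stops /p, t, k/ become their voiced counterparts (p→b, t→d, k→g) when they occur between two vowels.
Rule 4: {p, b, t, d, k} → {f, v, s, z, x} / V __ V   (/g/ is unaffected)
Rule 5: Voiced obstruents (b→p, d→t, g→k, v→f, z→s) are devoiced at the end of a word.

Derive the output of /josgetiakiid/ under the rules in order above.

jozgeziagiit

Rule 1 (regressive voicing assimilation): /s/ precedes the voiced obstruent /g/, so it voices to [z] by assimilation. /josgetiakiid/ → jozgetiakiid.
Rule 2 (intervocalic h-deletion): no segment meets the environment; /jozgetiakiid/ is unchanged.
Rule 3 (intervocalic voicing): /t/ is a voiceless stop between vowels /e/ and /i/, so it voices to [d]. /k/ is a voiceless stop between vowels /a/ and /i/, so it voices to [g]. /jozgetiakiid/ → jozgediagiid.
Rule 4 (intervocalic spirantization): /d/ is a stop between vowels /e/ and /i/, so it spirantizes to the fricative [z]. /jozgediagiid/ → jozgeziagiid.
Rule 5 (final devoicing): /d/ is a voiced obstruent in word-final position, so it devoices to [t]. /jozgeziagiid/ → jozgeziagiit.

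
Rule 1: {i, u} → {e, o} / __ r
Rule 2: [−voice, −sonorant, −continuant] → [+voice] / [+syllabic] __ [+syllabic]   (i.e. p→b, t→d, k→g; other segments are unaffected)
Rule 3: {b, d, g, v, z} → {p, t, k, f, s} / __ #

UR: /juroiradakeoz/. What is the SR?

Rule 1 (pre-rhotic lowering): /u/ is a high vowel immediately before /r/, so it lowers to [o]. /i/ is a high vowel immediately before /r/, so it lowers to [e]. /juroiradakeoz/ → joroeradakeoz.
Rule 2 (intervocalic voicing): /k/ is a voiceless stop between vowels /a/ and /e/, so it voices to [g]. /joroeradakeoz/ → joroeradageoz.
Rule 3 (final devoicing): /z/ is a voiced obstruent in word-final position, so it devoices to [s]. /joroeradageoz/ → joroeradageos.

joroeradageos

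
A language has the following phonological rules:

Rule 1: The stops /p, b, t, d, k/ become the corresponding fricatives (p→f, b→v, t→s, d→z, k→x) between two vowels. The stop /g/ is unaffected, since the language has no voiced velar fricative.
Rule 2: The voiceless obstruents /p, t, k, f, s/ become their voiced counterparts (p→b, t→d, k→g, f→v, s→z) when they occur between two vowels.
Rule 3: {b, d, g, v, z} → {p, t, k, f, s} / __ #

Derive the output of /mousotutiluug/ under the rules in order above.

Rule 1 (intervocalic spirantization): /t/ is a stop between vowels /o/ and /u/, so it spirantizes to the fricative [s]. /t/ is a stop between vowels /u/ and /i/, so it spirantizes to the fricative [s]. /mousotutiluug/ → mousosusiluug.
Rule 2 (intervocalic voicing): /s/ is a voiceless obstruent between vowels /u/ and /o/, so it voices to [z]. /s/ is a voiceless obstruent between vowels /o/ and /u/, so it voices to [z]. /s/ is a voiceless obstruent between vowels /u/ and /i/, so it voices to [z]. /mousosusiluug/ → mouzozuziluug.
Rule 3 (final devoicing): /g/ is a voiced obstruent in word-final position, so it devoices to [k]. /mouzozuziluug/ → mouzozuziluuk.

mouzozuziluuk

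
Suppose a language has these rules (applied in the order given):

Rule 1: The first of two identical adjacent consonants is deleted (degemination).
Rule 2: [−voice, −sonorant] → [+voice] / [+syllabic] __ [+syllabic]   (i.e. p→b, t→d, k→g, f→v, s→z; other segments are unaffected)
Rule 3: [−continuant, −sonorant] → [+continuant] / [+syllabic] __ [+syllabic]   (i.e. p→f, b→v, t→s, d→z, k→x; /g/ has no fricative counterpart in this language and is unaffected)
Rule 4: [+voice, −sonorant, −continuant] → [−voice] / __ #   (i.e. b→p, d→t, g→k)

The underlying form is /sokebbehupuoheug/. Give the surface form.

sogevehuvuoheuk

Rule 1 (degemination): /bb/ is a geminate; the first /b/ deletes. /sokebbehupuoheug/ → sokebehupuoheug.
Rule 2 (intervocalic voicing): /k/ is a voiceless obstruent between vowels /o/ and /e/, so it voices to [g]. /p/ is a voiceless obstruent between vowels /u/ and /u/, so it voices to [b]. /sokebehupuoheug/ → sogebehubuoheug.
Rule 3 (intervocalic spirantization): /b/ is a stop between vowels /e/ and /e/, so it spirantizes to the fricative [v]. /b/ is a stop between vowels /u/ and /u/, so it spirantizes to the fricative [v]. /sogebehubuoheug/ → sogevehuvuoheug.
Rule 4 (final devoicing): /g/ is a voiced stop in word-final position, so it devoices to [k]. /sogevehuvuoheug/ → sogevehuvuoheuk.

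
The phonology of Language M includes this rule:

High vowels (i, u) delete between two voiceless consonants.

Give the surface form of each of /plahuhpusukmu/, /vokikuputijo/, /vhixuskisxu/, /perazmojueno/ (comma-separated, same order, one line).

plahhpskmu, vokkptijo, vhxsksxu, perazmojueno

/plahuhpusukmu/: /u/ is a high vowel flanked by voiceless consonants /h/ and /h/, so it deletes. /u/ is a high vowel flanked by voiceless consonants /p/ and /s/, so it deletes. /u/ is a high vowel flanked by voiceless consonants /s/ and /k/, so it deletes. → [plahhpskmu].
/vokikuputijo/: /i/ is a high vowel flanked by voiceless consonants /k/ and /k/, so it deletes. /u/ is a high vowel flanked by voiceless consonants /k/ and /p/, so it deletes. /u/ is a high vowel flanked by voiceless consonants /p/ and /t/, so it deletes. → [vokkptijo].
/vhixuskisxu/: /i/ is a high vowel flanked by voiceless consonants /h/ and /x/, so it deletes. /u/ is a high vowel flanked by voiceless consonants /x/ and /s/, so it deletes. /i/ is a high vowel flanked by voiceless consonants /k/ and /s/, so it deletes. → [vhxsksxu].
/perazmojueno/: the rule's environment is not met; surfaces unchanged as [perazmojueno].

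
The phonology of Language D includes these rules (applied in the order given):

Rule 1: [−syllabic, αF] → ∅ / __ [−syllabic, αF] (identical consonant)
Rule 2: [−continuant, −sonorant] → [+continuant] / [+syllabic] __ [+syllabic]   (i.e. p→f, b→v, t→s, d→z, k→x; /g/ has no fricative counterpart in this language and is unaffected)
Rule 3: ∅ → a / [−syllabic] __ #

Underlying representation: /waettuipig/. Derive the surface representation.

waesuifiga

Rule 1 (degemination): /tt/ is a geminate; the first /t/ deletes. /waettuipig/ → waetuipig.
Rule 2 (intervocalic spirantization): /t/ is a stop between vowels /e/ and /u/, so it spirantizes to the fricative [s]. /p/ is a stop between vowels /i/ and /i/, so it spirantizes to the fricative [f]. /waetuipig/ → waesuifig.
Rule 3 (final a-epenthesis): the form ends in the consonant /g/, so [a] is inserted word-finally. /waesuifig/ → waesuifiga.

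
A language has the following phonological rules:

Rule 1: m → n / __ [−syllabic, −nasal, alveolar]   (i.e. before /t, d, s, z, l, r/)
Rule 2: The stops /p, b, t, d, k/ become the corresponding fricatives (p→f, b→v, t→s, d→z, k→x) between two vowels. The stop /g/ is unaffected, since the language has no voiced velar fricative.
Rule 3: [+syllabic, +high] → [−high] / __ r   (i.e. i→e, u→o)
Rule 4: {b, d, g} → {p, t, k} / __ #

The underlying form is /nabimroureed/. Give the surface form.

navinrooreet

Rule 1 (nasal place assimilation): /m/ precedes the alveolar consonant /r/, so it assimilates in place to [n]. /nabimroureed/ → nabinroureed.
Rule 2 (intervocalic spirantization): /b/ is a stop between vowels /a/ and /i/, so it spirantizes to the fricative [v]. /nabinroureed/ → navinroureed.
Rule 3 (pre-rhotic lowering): /u/ is a high vowel immediately before /r/, so it lowers to [o]. /navinroureed/ → navinrooreed.
Rule 4 (final devoicing): /d/ is a voiced stop in word-final position, so it devoices to [t]. /navinrooreed/ → navinrooreet.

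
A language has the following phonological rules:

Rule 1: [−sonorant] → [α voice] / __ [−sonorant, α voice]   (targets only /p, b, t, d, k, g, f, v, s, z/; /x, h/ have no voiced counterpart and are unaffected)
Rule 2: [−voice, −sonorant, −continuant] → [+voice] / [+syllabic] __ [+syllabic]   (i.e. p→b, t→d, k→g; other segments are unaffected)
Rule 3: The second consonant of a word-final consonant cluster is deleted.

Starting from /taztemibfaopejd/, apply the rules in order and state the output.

tastemipfaobej

Rule 1 (regressive voicing assimilation): /z/ precedes the voiceless obstruent /t/, so it devoices to [s] by assimilation. /b/ precedes the voiceless obstruent /f/, so it devoices to [p] by assimilation. /taztemibfaopejd/ → tastemipfaopejd.
Rule 2 (intervocalic voicing): /p/ is a voiceless stop between vowels /o/ and /e/, so it voices to [b]. /tastemipfaopejd/ → tastemipfaobejd.
Rule 3 (final cluster simplification): /d/ is the second consonant of a word-final cluster /jd/, so it deletes. /tastemipfaobejd/ → tastemipfaobej.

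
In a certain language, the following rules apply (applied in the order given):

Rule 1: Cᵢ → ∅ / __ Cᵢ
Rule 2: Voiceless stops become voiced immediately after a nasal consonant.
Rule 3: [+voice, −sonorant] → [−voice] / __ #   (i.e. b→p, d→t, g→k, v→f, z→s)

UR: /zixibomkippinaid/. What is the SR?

Rule 1 (degemination): /pp/ is a geminate; the first /p/ deletes. /zixibomkippinaid/ → zixibomkipinaid.
Rule 2 (post-nasal voicing): /k/ is a voiceless stop immediately after the nasal /m/, so it voices to [g]. /zixibomkipinaid/ → zixibomgipinaid.
Rule 3 (final devoicing): /d/ is a voiced obstruent in word-final position, so it devoices to [t]. /zixibomgipinaid/ → zixibomgipinait.

zixibomgipinait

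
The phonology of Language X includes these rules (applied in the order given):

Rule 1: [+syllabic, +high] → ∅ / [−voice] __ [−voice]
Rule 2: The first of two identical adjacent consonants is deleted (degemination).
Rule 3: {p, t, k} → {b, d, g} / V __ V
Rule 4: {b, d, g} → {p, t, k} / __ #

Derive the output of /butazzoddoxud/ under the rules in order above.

budazodoxut

Rule 1 (high vowel syncope): no segment meets the environment; /butazzoddoxud/ is unchanged.
Rule 2 (degemination): /zz/ is a geminate; the first /z/ deletes. /dd/ is a geminate; the first /d/ deletes. /butazzoddoxud/ → butazodoxud.
Rule 3 (intervocalic voicing): /t/ is a voiceless stop between vowels /u/ and /a/, so it voices to [d]. /butazodoxud/ → budazodoxud.
Rule 4 (final devoicing): /d/ is a voiced stop in word-final position, so it devoices to [t]. /budazodoxud/ → budazodoxut.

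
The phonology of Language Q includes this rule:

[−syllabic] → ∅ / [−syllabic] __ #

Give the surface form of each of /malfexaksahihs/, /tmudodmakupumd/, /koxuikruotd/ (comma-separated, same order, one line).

/malfexaksahihs/: /s/ is the second consonant of a word-final cluster /hs/, so it deletes. → [malfexaksahih].
/tmudodmakupumd/: /d/ is the second consonant of a word-final cluster /md/, so it deletes. → [tmudodmakupum].
/koxuikruotd/: /d/ is the second consonant of a word-final cluster /td/, so it deletes. → [koxuikruot].

malfexaksahih, tmudodmakupum, koxuikruot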